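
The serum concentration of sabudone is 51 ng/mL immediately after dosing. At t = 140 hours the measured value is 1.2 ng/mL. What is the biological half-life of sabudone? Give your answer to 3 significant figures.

A/A₀ = 1.2/51 ≈ 0.023529.
n = log₂(42.5) ≈ 5.4094 half-lives elapsed in 140 hours.
t½ = 140/5.4094 ≈ 25.881 hours.

25.9 hours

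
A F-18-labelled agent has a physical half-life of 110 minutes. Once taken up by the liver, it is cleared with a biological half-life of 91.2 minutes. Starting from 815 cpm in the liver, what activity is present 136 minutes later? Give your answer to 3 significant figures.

1/t_eff = 1/t_phys + 1/t_biol = 1/110 + 1/91.2 = 0.020056 per minute.
t_eff = 110 × 91.2 / (110 + 91.2) ≈ 49.861 minutes.
Remaining = 815 × (1/2)^(136/49.861) = 815 × (1/2)^2.7276 ≈ 123.05 cpm.

123 cpm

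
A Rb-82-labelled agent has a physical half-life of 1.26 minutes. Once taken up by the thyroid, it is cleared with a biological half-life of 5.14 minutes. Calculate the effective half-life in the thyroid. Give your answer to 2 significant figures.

1/t_eff = 1/t_phys + 1/t_biol = 1/1.26 + 1/5.14 = 0.9882 per minute.
t_eff = 1.26 × 5.14 / (1.26 + 5.14) ≈ 1.0119 minutes.

1.0 minutes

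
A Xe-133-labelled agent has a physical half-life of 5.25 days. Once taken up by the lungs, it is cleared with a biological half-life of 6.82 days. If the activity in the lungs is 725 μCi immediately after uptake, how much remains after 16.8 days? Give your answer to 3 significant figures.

14.3 μCi

1/t_eff = 1/t_phys + 1/t_biol = 1/5.25 + 1/6.82 = 0.3371 per day.
t_eff = 5.25 × 6.82 / (5.25 + 6.82) ≈ 2.9664 days.
Remaining = 725 × (1/2)^(16.8/2.9664) = 725 × (1/2)^5.6633 ≈ 14.305 μCi.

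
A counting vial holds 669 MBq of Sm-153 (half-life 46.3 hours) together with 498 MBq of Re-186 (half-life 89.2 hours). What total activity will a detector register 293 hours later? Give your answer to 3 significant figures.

Sm-153: 669 × (1/2)^(293/46.3) = 669 × (1/2)^6.3283 ≈ 8.3257 MBq.
Re-186: 498 × (1/2)^(293/89.2) = 498 × (1/2)^3.2848 ≈ 51.1 MBq.
Total = 8.3257 + 51.1 ≈ 59.426 MBq.

59.4 MBq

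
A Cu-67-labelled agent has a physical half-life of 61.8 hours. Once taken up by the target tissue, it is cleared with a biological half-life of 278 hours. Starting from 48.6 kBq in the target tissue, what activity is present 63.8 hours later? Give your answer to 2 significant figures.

1/t_eff = 1/t_phys + 1/t_biol = 1/61.8 + 1/278 = 0.019778 per hour.
t_eff = 61.8 × 278 / (61.8 + 278) ≈ 50.56 hours.
Remaining = 48.6 × (1/2)^(63.8/50.56) = 48.6 × (1/2)^1.2619 ≈ 20.267 kBq.

20 kBq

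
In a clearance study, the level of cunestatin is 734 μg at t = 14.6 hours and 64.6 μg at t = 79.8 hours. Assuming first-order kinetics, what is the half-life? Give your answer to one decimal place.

Over Δt = 79.8 − 14.6 = 65.2 hours, the level fell by a factor of 734/64.6 ≈ 11.362.
n = log₂(11.362) ≈ 3.5062 half-lives, so t½ = 65.2/3.5062 ≈ 18.596 hours.

18.6 hours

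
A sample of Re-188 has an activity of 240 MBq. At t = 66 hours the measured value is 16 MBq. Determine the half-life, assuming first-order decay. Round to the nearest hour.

17 hours

A/A₀ = 16/240 ≈ 0.066667.
n = log₂(15) ≈ 3.9069 half-lives elapsed in 66 hours.
t½ = 66/3.9069 ≈ 16.893 hours.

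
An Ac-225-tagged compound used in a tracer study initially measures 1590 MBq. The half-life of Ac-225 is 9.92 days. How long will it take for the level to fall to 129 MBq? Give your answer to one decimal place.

Fraction remaining = 129/1590 ≈ 0.081132.
n = log₂(1590/129) = ln(12.326)/ln 2 ≈ 3.6236 half-lives.
t = n × t½ = 3.6236 × 9.92 ≈ 35.946 days.

35.9 days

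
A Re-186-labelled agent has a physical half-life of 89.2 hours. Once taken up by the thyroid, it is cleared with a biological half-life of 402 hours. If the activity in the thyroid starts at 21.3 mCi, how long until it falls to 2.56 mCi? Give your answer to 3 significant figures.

1/t_eff = 1/t_phys + 1/t_biol = 1/89.2 + 1/402 = 0.013698 per hour.
t_eff = 89.2 × 402 / (89.2 + 402) ≈ 73.002 hours.
n = log₂(21.3/2.56) ≈ 3.0566; t = 3.0566 × 73.002 ≈ 223.14 hours.

223 hours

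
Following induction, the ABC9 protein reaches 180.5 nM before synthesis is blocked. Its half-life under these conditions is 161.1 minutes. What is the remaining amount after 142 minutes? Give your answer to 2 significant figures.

98 nM

Number of half-lives: n = 142/161.1 ≈ 0.88144.
Remaining = 180.5 × (1/2)^0.88144 = 180.5 × 0.54283 ≈ 97.98 nM.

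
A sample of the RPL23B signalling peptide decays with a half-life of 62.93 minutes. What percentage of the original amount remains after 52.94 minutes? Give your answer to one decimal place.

n = 52.94/62.93 ≈ 0.84125 half-lives.
Fraction remaining = (1/2)^0.84125 ≈ 0.55816, i.e. 55.816%.

55.8%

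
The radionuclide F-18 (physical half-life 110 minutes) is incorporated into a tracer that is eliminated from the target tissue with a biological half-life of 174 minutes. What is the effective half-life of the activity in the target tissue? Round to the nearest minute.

67 minutes

1/t_eff = 1/t_phys + 1/t_biol = 1/110 + 1/174 = 0.014838 per minute.
t_eff = 110 × 174 / (110 + 174) ≈ 67.394 minutes.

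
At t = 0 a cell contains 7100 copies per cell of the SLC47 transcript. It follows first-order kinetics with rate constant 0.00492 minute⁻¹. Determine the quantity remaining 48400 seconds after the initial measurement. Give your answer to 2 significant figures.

t½ = ln 2 / k = 0.69315 / 0.00492 ≈ 140.88 minutes.
Convert the elapsed time: 48400 seconds = 806.667 minutes.
Number of half-lives: n = 806.667/140.88 ≈ 5.7258.
Remaining = 7100 × (1/2)^5.7258 = 7100 × 0.018896 ≈ 134.16 copies per cell.

130 copies per cell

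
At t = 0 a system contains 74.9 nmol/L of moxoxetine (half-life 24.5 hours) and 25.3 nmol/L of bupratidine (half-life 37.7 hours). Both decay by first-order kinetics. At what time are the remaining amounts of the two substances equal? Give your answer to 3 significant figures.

110 hours

Set 74.9·(1/2)^(t/24.5) = 25.3·(1/2)^(t/37.7).
Taking log₂: log₂(74.9/25.3) = t·(1/24.5 − 1/37.7).
log₂(2.9605) = 1.5658; 1/24.5 − 1/37.7 = 0.014291.
t = 1.5658 / 0.014291 ≈ 109.57 hours.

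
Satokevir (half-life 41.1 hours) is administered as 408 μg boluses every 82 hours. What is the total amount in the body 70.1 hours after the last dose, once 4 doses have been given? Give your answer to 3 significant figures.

166 μg

The 4 doses were given 316.1, 234.1, 152.1, 70.1 hours ago.
Total = 408·(1/2)^(316.1/41.1) + 408·(1/2)^(234.1/41.1) + 408·(1/2)^(152.1/41.1) + 408·(1/2)^(70.1/41.1)
      = 1.9744 + 7.8711 + 31.378 + 125.09 ≈ 166.31 μg.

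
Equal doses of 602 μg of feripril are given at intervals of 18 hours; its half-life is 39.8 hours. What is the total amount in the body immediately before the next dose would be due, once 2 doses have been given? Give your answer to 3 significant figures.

The 2 doses were given 36, 18 hours ago.
Total = 602·(1/2)^(36/39.8) + 602·(1/2)^(18/39.8)
      = 321.59 + 440 ≈ 761.59 μg.

762 μg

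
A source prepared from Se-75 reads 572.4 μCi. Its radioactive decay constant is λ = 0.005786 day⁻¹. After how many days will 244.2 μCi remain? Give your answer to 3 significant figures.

t½ = ln 2 / λ = 0.69315 / 0.005786 ≈ 119.8 days.
Fraction remaining = 244.2/572.4 ≈ 0.42662.
n = log₂(572.4/244.2) = ln(2.344)/ln 2 ≈ 1.229 half-lives.
t = n × t½ = 1.229 × 119.8 ≈ 147.23 days.

147 days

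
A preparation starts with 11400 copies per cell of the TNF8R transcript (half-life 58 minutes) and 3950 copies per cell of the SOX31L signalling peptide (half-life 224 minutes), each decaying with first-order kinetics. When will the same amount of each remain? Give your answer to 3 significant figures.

120 minutes

Set 11400·(1/2)^(t/58) = 3950·(1/2)^(t/224).
Taking log₂: log₂(11400/3950) = t·(1/58 − 1/224).
log₂(2.8861) = 1.5291; 1/58 − 1/224 = 0.012777.
t = 1.5291 / 0.012777 ≈ 119.68 minutes.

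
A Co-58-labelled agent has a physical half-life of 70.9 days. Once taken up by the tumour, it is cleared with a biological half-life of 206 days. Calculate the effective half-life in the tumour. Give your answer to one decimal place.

52.7 days

1/t_eff = 1/t_phys + 1/t_biol = 1/70.9 + 1/206 = 0.018959 per day.
t_eff = 70.9 × 206 / (70.9 + 206) ≈ 52.746 days.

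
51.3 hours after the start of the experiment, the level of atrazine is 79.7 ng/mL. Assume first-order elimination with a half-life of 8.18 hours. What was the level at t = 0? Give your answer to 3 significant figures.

6160 ng/mL

Number of half-lives elapsed: n = 51.3/8.18 ≈ 6.2714.
A₀ = A × 2^n = 79.7 × 2^6.2714 = 79.7 × 77.246 ≈ 6156.5 ng/mL.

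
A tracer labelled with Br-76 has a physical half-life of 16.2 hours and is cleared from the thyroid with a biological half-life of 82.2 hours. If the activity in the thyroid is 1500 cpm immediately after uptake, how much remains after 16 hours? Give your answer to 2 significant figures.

660 cpm

1/t_eff = 1/t_phys + 1/t_biol = 1/16.2 + 1/82.2 = 0.073894 per hour.
t_eff = 16.2 × 82.2 / (16.2 + 82.2) ≈ 13.533 hours.
Remaining = 1500 × (1/2)^(16/13.533) = 1500 × (1/2)^1.1823 ≈ 660.97 cpm.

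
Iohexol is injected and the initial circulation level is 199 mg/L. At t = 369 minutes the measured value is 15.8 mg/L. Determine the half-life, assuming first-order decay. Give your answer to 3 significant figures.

101 minutes

A/A₀ = 15.8/199 ≈ 0.079397.
n = log₂(12.595) ≈ 3.6548 half-lives elapsed in 369 minutes.
t½ = 369/3.6548 ≈ 100.96 minutes.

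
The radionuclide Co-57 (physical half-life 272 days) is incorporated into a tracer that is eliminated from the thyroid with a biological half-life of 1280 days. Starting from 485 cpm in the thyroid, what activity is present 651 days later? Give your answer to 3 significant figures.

1/t_eff = 1/t_phys + 1/t_biol = 1/272 + 1/1280 = 0.0044577 per day.
t_eff = 272 × 1280 / (272 + 1280) ≈ 224.33 days.
Remaining = 485 × (1/2)^(651/224.33) = 485 × (1/2)^2.902 ≈ 64.887 cpm.

64.9 cpm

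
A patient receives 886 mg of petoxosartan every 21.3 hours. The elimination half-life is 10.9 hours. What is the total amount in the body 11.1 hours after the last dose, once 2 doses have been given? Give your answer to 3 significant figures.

The 2 doses were given 32.4, 11.1 hours ago.
Total = 886·(1/2)^(32.4/10.9) + 886·(1/2)^(11.1/10.9)
      = 112.88 + 437.4 ≈ 550.28 mg.

550 mg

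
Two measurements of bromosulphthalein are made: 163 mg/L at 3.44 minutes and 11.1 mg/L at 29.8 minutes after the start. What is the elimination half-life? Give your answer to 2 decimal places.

Over Δt = 29.8 − 3.44 = 26.36 minutes, the level fell by a factor of 163/11.1 ≈ 14.685.
n = log₂(14.685) ≈ 3.8762 half-lives, so t½ = 26.36/3.8762 ≈ 6.8004 minutes.

6.80 minutes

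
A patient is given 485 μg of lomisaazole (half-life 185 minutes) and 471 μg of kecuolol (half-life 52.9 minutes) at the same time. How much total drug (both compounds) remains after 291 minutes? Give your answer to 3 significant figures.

lomisaazole: 485 × (1/2)^(291/185) = 485 × (1/2)^1.573 ≈ 163.02 μg.
kecuolol: 471 × (1/2)^(291/52.9) = 471 × (1/2)^5.5009 ≈ 10.401 μg.
Total = 163.02 + 10.401 ≈ 173.42 μg.

173 μg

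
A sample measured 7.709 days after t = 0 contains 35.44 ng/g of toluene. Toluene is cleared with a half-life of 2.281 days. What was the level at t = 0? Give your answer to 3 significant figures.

Number of half-lives elapsed: n = 7.709/2.281 ≈ 3.3797.
A₀ = A × 2^n = 35.44 × 2^3.3797 = 35.44 × 10.408 ≈ 368.87 ng/g.

369 ng/g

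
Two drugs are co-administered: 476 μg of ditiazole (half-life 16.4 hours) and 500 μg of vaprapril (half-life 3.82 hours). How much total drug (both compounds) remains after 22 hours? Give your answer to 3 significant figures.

197 μg

ditiazole: 476 × (1/2)^(22/16.4) = 476 × (1/2)^1.3415 ≈ 187.84 μg.
vaprapril: 500 × (1/2)^(22/3.82) = 500 × (1/2)^5.7592 ≈ 9.2319 μg.
Total = 187.84 + 9.2319 ≈ 197.07 μg.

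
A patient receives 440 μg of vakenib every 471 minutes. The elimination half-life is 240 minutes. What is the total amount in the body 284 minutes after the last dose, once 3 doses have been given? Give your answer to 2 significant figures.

The 3 doses were given 1226, 755, 284 minutes ago.
Total = 440·(1/2)^(1226/240) + 440·(1/2)^(755/240) + 440·(1/2)^(284/240)
      = 12.755 + 49.712 + 193.75 ≈ 256.21 μg.

260 μg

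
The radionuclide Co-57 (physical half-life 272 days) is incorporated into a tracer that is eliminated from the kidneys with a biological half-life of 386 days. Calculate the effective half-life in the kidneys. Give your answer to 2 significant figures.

160 days

1/t_eff = 1/t_phys + 1/t_biol = 1/272 + 1/386 = 0.0062671 per day.
t_eff = 272 × 386 / (272 + 386) ≈ 159.56 days.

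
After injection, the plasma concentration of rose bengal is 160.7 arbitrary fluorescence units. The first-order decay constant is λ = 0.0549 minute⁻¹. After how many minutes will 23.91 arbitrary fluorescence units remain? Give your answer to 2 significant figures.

t½ = ln 2 / λ = 0.69315 / 0.0549 ≈ 12.626 minutes.
Fraction remaining = 23.91/160.7 ≈ 0.14879.
n = log₂(160.7/23.91) = ln(6.721)/ln 2 ≈ 2.7487 half-lives.
t = n × t½ = 2.7487 × 12.626 ≈ 34.704 minutes.

35 minutes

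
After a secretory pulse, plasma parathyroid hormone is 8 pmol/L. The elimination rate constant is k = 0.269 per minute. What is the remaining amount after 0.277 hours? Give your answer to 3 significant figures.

0.0915 pmol/L

t½ = ln 2 / k = 0.69315 / 0.269 ≈ 2.5768 minutes.
Convert the elapsed time: 0.277 hours = 16.62 minutes.
Number of half-lives: n = 16.62/2.5768 ≈ 6.45.
Remaining = 8 × (1/2)^6.45 = 8 × 0.011438 ≈ 0.091507 pmol/L.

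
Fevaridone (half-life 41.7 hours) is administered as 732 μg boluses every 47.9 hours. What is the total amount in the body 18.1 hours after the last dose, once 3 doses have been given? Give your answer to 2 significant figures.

900 μg

The 3 doses were given 113.9, 66, 18.1 hours ago.
Total = 732·(1/2)^(113.9/41.7) + 732·(1/2)^(66/41.7) + 732·(1/2)^(18.1/41.7)
      = 110.22 + 244.38 + 541.81 ≈ 896.41 μg.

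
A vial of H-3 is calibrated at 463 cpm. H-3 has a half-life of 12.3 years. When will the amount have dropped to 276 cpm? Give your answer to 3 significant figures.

Fraction remaining = 276/463 ≈ 0.59611.
n = log₂(463/276) = ln(1.6775)/ln 2 ≈ 0.74634 half-lives.
t = n × t½ = 0.74634 × 12.3 ≈ 9.18 years.

9.18 years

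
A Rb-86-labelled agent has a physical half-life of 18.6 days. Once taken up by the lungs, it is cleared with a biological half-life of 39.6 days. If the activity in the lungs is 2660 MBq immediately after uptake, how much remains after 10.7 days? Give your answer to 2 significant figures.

1/t_eff = 1/t_phys + 1/t_biol = 1/18.6 + 1/39.6 = 0.079016 per day.
t_eff = 18.6 × 39.6 / (18.6 + 39.6) ≈ 12.656 days.
Remaining = 2660 × (1/2)^(10.7/12.656) = 2660 × (1/2)^0.84547 ≈ 1480.4 MBq.

1500 MBq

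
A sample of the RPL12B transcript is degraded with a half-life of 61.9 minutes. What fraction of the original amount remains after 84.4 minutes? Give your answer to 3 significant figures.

n = 84.4/61.9 ≈ 1.3635 half-lives.
Fraction remaining = (1/2)^1.3635 ≈ 0.38864.

0.389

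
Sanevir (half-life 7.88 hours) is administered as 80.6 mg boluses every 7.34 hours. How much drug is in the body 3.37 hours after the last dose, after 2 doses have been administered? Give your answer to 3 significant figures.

91.3 mg

The 2 doses were given 10.71, 3.37 hours ago.
Total = 80.6·(1/2)^(10.71/7.88) + 80.6·(1/2)^(3.37/7.88)
      = 31.419 + 59.923 ≈ 91.342 mg.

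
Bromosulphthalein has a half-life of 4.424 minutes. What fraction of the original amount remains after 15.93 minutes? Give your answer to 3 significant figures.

n = 15.93/4.424 ≈ 3.6008 half-lives.
Fraction remaining = (1/2)^3.6008 ≈ 0.082423.

0.0824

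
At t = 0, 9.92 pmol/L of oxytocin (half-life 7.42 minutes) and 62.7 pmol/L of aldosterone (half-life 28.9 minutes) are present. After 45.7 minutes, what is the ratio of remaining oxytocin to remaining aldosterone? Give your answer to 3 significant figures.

oxytocin: 9.92 × (1/2)^(45.7/7.42) = 9.92 × (1/2)^6.159 ≈ 0.13882 pmol/L.
aldosterone: 62.7 × (1/2)^(45.7/28.9) = 62.7 × (1/2)^1.5813 ≈ 20.953 pmol/L.
Ratio ≈ 0.13882 / 20.953 ≈ 0.0066254.

0.00663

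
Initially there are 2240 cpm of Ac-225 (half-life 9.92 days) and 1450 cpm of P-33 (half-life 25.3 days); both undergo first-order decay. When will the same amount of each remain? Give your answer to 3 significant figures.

10.2 days

Set 2240·(1/2)^(t/9.92) = 1450·(1/2)^(t/25.3).
Taking log₂: log₂(2240/1450) = t·(1/9.92 − 1/25.3).
log₂(1.5448) = 0.62745; 1/9.92 − 1/25.3 = 0.061281.
t = 0.62745 / 0.061281 ≈ 10.239 days.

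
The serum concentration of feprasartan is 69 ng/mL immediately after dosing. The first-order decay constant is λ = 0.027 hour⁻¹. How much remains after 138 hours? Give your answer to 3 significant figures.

1.66 ng/mL

t½ = ln 2 / λ = 0.69315 / 0.027 ≈ 25.672 hours.
Number of half-lives: n = 138/25.672 ≈ 5.3755.
Remaining = 69 × (1/2)^5.3755 = 69 × 0.024089 ≈ 1.6621 ng/mL.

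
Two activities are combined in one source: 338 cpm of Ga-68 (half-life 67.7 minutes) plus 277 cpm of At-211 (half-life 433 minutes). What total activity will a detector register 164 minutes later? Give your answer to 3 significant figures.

276 cpm

Ga-68: 338 × (1/2)^(164/67.7) = 338 × (1/2)^2.4225 ≈ 63.05 cpm.
At-211: 277 × (1/2)^(164/433) = 277 × (1/2)^0.37875 ≈ 213.04 cpm.
Total = 63.05 + 213.04 ≈ 276.09 cpm.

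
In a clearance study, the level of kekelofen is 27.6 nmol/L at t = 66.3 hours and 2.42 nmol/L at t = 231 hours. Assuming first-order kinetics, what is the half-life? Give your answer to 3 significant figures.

46.9 hours

Over Δt = 231 − 66.3 = 164.7 hours, the level fell by a factor of 27.6/2.42 ≈ 11.405.
n = log₂(11.405) ≈ 3.5116 half-lives, so t½ = 164.7/3.5116 ≈ 46.902 hours.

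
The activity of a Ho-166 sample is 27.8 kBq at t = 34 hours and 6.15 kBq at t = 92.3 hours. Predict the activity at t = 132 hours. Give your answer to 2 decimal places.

Over Δt = 92.3 − 34 = 58.3 hours, the level fell by a factor of 27.8/6.15 ≈ 4.5203.
n = log₂(4.5203) ≈ 2.1764 half-lives, so t½ = 58.3/2.1764 ≈ 26.787 hours.
From t = 92.3 to t = 132: 6.15 × (1/2)^((132−92.3)/26.787) ≈ 2.2016 kBq.

2.20 kBq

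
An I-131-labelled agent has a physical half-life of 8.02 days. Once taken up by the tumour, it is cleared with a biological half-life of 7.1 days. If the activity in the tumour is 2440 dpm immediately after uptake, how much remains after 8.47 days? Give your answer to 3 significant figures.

513 dpm

1/t_eff = 1/t_phys + 1/t_biol = 1/8.02 + 1/7.1 = 0.26553 per day.
t_eff = 8.02 × 7.1 / (8.02 + 7.1) ≈ 3.766 days.
Remaining = 2440 × (1/2)^(8.47/3.766) = 2440 × (1/2)^2.2491 ≈ 513.28 dpm.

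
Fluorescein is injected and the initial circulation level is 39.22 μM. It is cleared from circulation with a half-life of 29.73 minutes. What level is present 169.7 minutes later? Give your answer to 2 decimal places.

0.75 μM

Number of half-lives: n = 169.7/29.73 ≈ 5.708.
Remaining = 39.22 × (1/2)^5.708 = 39.22 × 0.01913 ≈ 0.75027 μM.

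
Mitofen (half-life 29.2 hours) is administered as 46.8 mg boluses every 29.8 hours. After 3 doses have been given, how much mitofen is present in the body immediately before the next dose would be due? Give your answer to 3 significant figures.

The 3 doses were given 89.4, 59.6, 29.8 hours ago.
Total = 46.8·(1/2)^(89.4/29.2) + 46.8·(1/2)^(59.6/29.2) + 46.8·(1/2)^(29.8/29.2)
      = 5.6053 + 11.371 + 23.069 ≈ 40.046 mg.

40.0 mg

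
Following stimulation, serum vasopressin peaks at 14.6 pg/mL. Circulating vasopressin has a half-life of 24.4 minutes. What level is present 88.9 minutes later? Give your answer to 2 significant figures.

1.2 pg/mL

Number of half-lives: n = 88.9/24.4 ≈ 3.6434.
Remaining = 14.6 × (1/2)^3.6434 = 14.6 × 0.080023 ≈ 1.1683 pg/mL.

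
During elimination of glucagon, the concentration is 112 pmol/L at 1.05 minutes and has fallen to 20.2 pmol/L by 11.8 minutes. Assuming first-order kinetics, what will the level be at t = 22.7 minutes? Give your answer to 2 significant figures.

Over Δt = 11.8 − 1.05 = 10.75 minutes, the level fell by a factor of 112/20.2 ≈ 5.5446.
n = log₂(5.5446) ≈ 2.4711 half-lives, so t½ = 10.75/2.4711 ≈ 4.3503 minutes.
From t = 11.8 to t = 22.7: 20.2 × (1/2)^((22.7−11.8)/4.3503) ≈ 3.5572 pmol/L.

3.6 pmol/L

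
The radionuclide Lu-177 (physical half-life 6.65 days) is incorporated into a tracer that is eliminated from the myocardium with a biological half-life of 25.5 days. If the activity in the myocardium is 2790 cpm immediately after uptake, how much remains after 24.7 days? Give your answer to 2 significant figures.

1/t_eff = 1/t_phys + 1/t_biol = 1/6.65 + 1/25.5 = 0.18959 per day.
t_eff = 6.65 × 25.5 / (6.65 + 25.5) ≈ 5.2745 days.
Remaining = 2790 × (1/2)^(24.7/5.2745) = 2790 × (1/2)^4.6829 ≈ 108.62 cpm.

110 cpm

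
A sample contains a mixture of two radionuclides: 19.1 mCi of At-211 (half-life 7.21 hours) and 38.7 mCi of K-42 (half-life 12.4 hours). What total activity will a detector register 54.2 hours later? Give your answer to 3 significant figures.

1.97 mCi

At-211: 19.1 × (1/2)^(54.2/7.21) = 19.1 × (1/2)^7.5173 ≈ 0.10425 mCi.
K-42: 38.7 × (1/2)^(54.2/12.4) = 38.7 × (1/2)^4.371 ≈ 1.8703 mCi.
Total = 0.10425 + 1.8703 ≈ 1.9746 mCi.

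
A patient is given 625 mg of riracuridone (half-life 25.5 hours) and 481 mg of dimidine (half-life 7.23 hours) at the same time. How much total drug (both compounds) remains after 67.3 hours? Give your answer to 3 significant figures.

101 mg

riracuridone: 625 × (1/2)^(67.3/25.5) = 625 × (1/2)^2.6392 ≈ 100.32 mg.
dimidine: 481 × (1/2)^(67.3/7.23) = 481 × (1/2)^9.3084 ≈ 0.75862 mg.
Total = 100.32 + 0.75862 ≈ 101.08 mg.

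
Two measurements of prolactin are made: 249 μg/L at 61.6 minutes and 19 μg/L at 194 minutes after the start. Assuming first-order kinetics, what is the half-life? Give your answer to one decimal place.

Over Δt = 194 − 61.6 = 132.4 minutes, the level fell by a factor of 249/19 ≈ 13.105.
n = log₂(13.105) ≈ 3.7121 half-lives, so t½ = 132.4/3.7121 ≈ 35.667 minutes.

35.7 minutes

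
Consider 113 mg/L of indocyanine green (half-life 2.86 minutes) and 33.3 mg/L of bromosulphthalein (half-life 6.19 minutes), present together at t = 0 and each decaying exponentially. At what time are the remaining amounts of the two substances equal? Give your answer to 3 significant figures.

9.37 minutes

Set 113·(1/2)^(t/2.86) = 33.3·(1/2)^(t/6.19).
Taking log₂: log₂(113/33.3) = t·(1/2.86 − 1/6.19).
log₂(3.3934) = 1.7627; 1/2.86 − 1/6.19 = 0.1881.
t = 1.7627 / 0.1881 ≈ 9.3713 minutes.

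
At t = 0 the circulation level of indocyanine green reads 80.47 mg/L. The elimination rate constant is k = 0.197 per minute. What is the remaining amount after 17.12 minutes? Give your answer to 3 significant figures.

2.76 mg/L

t½ = ln 2 / k = 0.69315 / 0.197 ≈ 3.5185 minutes.
Number of half-lives: n = 17.12/3.5185 ≈ 4.8657.
Remaining = 80.47 × (1/2)^4.8657 = 80.47 × 0.034299 ≈ 2.76 mg/L.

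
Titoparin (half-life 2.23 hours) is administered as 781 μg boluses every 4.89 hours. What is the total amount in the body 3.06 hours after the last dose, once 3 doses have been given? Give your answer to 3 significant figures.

382 μg

The 3 doses were given 12.84, 7.95, 3.06 hours ago.
Total = 781·(1/2)^(12.84/2.23) + 781·(1/2)^(7.95/2.23) + 781·(1/2)^(3.06/2.23)
      = 14.433 + 65.989 + 301.7 ≈ 382.12 μg.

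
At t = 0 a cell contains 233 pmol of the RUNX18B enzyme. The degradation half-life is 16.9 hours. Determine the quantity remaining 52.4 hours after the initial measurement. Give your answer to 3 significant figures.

Number of half-lives: n = 52.4/16.9 ≈ 3.1006.
Remaining = 233 × (1/2)^3.1006 = 233 × 0.11658 ≈ 27.163 pmol.

27.2 pmol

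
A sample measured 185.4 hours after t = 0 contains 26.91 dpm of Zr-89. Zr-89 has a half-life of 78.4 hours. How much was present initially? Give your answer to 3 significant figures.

Number of half-lives elapsed: n = 185.4/78.4 ≈ 2.3648.
A₀ = A × 2^n = 26.91 × 2^2.3648 = 26.91 × 5.1508 ≈ 138.61 dpm.

139 dpm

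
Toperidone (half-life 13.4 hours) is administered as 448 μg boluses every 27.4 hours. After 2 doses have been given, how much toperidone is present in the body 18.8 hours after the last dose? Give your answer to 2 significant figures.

210 μg

The 2 doses were given 46.2, 18.8 hours ago.
Total = 448·(1/2)^(46.2/13.4) + 448·(1/2)^(18.8/13.4)
      = 41.058 + 169.41 ≈ 210.47 μg.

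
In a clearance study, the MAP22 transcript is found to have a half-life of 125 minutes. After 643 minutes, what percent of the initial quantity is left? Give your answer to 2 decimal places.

n = 643/125 ≈ 5.144 half-lives.
Fraction remaining = (1/2)^5.144 ≈ 0.028281, i.e. 2.8281%.

2.83%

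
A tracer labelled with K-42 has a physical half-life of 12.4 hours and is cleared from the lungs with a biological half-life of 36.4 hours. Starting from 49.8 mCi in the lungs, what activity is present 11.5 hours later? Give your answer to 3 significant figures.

21.0 mCi

1/t_eff = 1/t_phys + 1/t_biol = 1/12.4 + 1/36.4 = 0.10812 per hour.
t_eff = 12.4 × 36.4 / (12.4 + 36.4) ≈ 9.2492 hours.
Remaining = 49.8 × (1/2)^(11.5/9.2492) = 49.8 × (1/2)^1.2434 ≈ 21.035 mCi.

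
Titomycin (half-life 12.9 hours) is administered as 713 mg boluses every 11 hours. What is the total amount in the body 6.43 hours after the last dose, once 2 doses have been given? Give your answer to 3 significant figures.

The 2 doses were given 17.43, 6.43 hours ago.
Total = 713·(1/2)^(17.43/12.9) + 713·(1/2)^(6.43/12.9)
      = 279.48 + 504.71 ≈ 784.19 mg.

784 mg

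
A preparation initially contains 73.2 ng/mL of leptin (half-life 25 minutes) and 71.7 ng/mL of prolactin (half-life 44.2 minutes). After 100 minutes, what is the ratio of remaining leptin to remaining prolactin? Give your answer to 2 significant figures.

0.31

leptin: 73.2 × (1/2)^(100/25) = 73.2 × (1/2)^4 ≈ 4.575 ng/mL.
prolactin: 71.7 × (1/2)^(100/44.2) = 71.7 × (1/2)^2.2624 ≈ 14.944 ng/mL.
Ratio ≈ 4.575 / 14.944 ≈ 0.30615.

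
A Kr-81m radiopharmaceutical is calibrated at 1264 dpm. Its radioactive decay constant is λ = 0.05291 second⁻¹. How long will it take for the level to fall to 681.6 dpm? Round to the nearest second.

t½ = ln 2 / λ = 0.69315 / 0.05291 ≈ 13.1 seconds.
Fraction remaining = 681.6/1264 ≈ 0.53924.
n = log₂(1264/681.6) = ln(1.8545)/ln 2 ≈ 0.891 half-lives.
t = n × t½ = 0.891 × 13.1 ≈ 11.673 seconds.

12 seconds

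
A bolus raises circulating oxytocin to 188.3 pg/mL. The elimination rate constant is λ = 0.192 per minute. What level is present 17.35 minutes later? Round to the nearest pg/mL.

7 pg/mL

t½ = ln 2 / λ = 0.69315 / 0.192 ≈ 3.6101 minutes.
Number of half-lives: n = 17.35/3.6101 ≈ 4.8059.
Remaining = 188.3 × (1/2)^4.8059 = 188.3 × 0.03575 ≈ 6.7318 pg/mL.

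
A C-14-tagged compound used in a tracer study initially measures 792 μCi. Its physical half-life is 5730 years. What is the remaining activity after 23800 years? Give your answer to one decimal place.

Number of half-lives: n = 23800/5730 ≈ 4.1536.
Remaining = 792 × (1/2)^4.1536 = 792 × 0.056189 ≈ 44.501 μCi.

44.5 μCi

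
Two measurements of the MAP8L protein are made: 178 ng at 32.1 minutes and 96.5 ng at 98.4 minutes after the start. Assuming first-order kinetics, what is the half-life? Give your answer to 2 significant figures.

75 minutes

Over Δt = 98.4 − 32.1 = 66.3 minutes, the level fell by a factor of 178/96.5 ≈ 1.8446.
n = log₂(1.8446) ≈ 0.88328 half-lives, so t½ = 66.3/0.88328 ≈ 75.061 minutes.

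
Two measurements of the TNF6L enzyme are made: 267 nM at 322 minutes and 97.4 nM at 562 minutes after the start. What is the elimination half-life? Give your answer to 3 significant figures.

165 minutes

Over Δt = 562 − 322 = 240 minutes, the level fell by a factor of 267/97.4 ≈ 2.7413.
n = log₂(2.7413) ≈ 1.4548 half-lives, so t½ = 240/1.4548 ≈ 164.97 minutes.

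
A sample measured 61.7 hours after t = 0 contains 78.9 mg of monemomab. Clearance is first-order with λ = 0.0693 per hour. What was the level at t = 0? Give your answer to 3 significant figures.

t½ = ln 2 / λ = 0.69315 / 0.0693 ≈ 10.002 hours.
Number of half-lives elapsed: n = 61.7/10.002 ≈ 6.1687.
A₀ = A × 2^n = 78.9 × 2^6.1687 = 78.9 × 71.938 ≈ 5675.9 mg.

5680 mg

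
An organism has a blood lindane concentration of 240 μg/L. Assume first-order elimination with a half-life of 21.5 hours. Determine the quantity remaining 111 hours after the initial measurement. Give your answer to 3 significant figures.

6.70 μg/L

Number of half-lives: n = 111/21.5 ≈ 5.1628.
Remaining = 240 × (1/2)^5.1628 = 240 × 0.027915 ≈ 6.6997 μg/L.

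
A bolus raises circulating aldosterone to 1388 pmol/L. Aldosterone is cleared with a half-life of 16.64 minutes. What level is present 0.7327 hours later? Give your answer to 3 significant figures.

Convert the elapsed time: 0.7327 hours = 43.962 minutes.
Number of half-lives: n = 43.962/16.64 ≈ 2.6419.
Remaining = 1388 × (1/2)^2.6419 = 1388 × 0.16021 ≈ 222.37 pmol/L.

222 pmol/L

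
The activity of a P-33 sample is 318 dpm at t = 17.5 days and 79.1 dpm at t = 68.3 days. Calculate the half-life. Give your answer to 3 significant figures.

25.3 days

Over Δt = 68.3 − 17.5 = 50.8 days, the level fell by a factor of 318/79.1 ≈ 4.0202.
n = log₂(4.0202) ≈ 2.0073 half-lives, so t½ = 50.8/2.0073 ≈ 25.308 days.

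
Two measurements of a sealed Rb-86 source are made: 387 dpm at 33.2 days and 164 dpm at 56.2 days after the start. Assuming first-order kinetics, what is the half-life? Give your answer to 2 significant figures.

19 days

Over Δt = 56.2 − 33.2 = 23 days, the level fell by a factor of 387/164 ≈ 2.3598.
n = log₂(2.3598) ≈ 1.2386 half-lives, so t½ = 23/1.2386 ≈ 18.569 days.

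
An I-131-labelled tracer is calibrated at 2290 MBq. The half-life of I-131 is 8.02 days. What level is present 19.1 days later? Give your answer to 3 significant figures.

439 MBq

Number of half-lives: n = 19.1/8.02 ≈ 2.3815.
Remaining = 2290 × (1/2)^2.3815 = 2290 × 0.1919 ≈ 439.46 MBq.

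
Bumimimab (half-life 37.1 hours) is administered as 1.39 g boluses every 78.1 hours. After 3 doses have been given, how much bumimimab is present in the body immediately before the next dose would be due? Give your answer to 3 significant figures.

0.416 g

The 3 doses were given 234.3, 156.2, 78.1 hours ago.
Total = 1.39·(1/2)^(234.3/37.1) + 1.39·(1/2)^(156.2/37.1) + 1.39·(1/2)^(78.1/37.1)
      = 0.017454 + 0.075094 + 0.32308 ≈ 0.41563 g.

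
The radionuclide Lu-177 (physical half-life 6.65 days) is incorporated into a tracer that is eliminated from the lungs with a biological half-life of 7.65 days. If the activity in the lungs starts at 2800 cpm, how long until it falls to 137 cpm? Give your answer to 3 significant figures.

1/t_eff = 1/t_phys + 1/t_biol = 1/6.65 + 1/7.65 = 0.28109 per day.
t_eff = 6.65 × 7.65 / (6.65 + 7.65) ≈ 3.5575 days.
n = log₂(2800/137) ≈ 4.3532; t = 4.3532 × 3.5575 ≈ 15.487 days.

15.5 days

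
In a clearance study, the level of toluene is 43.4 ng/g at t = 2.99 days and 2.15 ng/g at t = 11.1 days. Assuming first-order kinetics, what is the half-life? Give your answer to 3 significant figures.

Over Δt = 11.1 − 2.99 = 8.11 days, the level fell by a factor of 43.4/2.15 ≈ 20.186.
n = log₂(20.186) ≈ 4.3353 half-lives, so t½ = 8.11/4.3353 ≈ 1.8707 days.

1.87 days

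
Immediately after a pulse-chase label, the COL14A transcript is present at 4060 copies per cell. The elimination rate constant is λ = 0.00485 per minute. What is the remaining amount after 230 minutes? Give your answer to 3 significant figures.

t½ = ln 2 / λ = 0.69315 / 0.00485 ≈ 142.92 minutes.
Number of half-lives: n = 230/142.92 ≈ 1.6093.
Remaining = 4060 × (1/2)^1.6093 = 4060 × 0.32775 ≈ 1330.7 copies per cell.

1330 copies per cell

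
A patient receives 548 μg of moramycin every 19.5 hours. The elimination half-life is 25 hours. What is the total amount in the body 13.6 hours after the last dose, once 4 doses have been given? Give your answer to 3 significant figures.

796 μg

The 4 doses were given 72.1, 52.6, 33.1, 13.6 hours ago.
Total = 548·(1/2)^(72.1/25) + 548·(1/2)^(52.6/25) + 548·(1/2)^(33.1/25) + 548·(1/2)^(13.6/25)
      = 74.235 + 127.47 + 218.89 + 375.85 ≈ 796.45 μg.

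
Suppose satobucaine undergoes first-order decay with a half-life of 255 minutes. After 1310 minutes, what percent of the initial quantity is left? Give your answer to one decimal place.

2.8%

n = 1310/255 ≈ 5.1373 half-lives.
Fraction remaining = (1/2)^5.1373 ≈ 0.028414, i.e. 2.8414%.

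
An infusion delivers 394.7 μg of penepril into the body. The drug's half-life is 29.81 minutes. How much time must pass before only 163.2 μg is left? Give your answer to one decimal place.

Fraction remaining = 163.2/394.7 ≈ 0.41348.
n = log₂(394.7/163.2) = ln(2.4185)/ln 2 ≈ 1.2741 half-lives.
t = n × t½ = 1.2741 × 29.81 ≈ 37.981 minutes.

38.0 minutes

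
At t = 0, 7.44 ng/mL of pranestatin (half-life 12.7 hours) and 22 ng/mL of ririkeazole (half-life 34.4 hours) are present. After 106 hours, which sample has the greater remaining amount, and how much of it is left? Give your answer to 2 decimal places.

ririkeazole, 2.60 ng/mL

pranestatin: 7.44 × (1/2)^8.3465 ≈ 0.022858 ng/mL.
ririkeazole: 22 × (1/2)^3.0814 ≈ 2.5991 ng/mL.
Ririkeazole has more remaining, at ≈ 2.5991 ng/mL.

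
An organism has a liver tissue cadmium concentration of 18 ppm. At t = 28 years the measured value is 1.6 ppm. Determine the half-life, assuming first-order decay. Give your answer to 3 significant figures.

8.02 years

A/A₀ = 1.6/18 ≈ 0.088889.
n = log₂(11.25) ≈ 3.4919 half-lives elapsed in 28 years.
t½ = 28/3.4919 ≈ 8.0187 years.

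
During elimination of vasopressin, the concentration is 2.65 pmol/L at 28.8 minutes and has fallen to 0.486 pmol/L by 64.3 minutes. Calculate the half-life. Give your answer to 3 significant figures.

Over Δt = 64.3 − 28.8 = 35.5 minutes, the level fell by a factor of 2.65/0.486 ≈ 5.4527.
n = log₂(5.4527) ≈ 2.447 half-lives, so t½ = 35.5/2.447 ≈ 14.508 minutes.

14.5 minutes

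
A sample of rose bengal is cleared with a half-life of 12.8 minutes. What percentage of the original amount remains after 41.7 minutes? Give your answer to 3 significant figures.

n = 41.7/12.8 ≈ 3.2578 half-lives.
Fraction remaining = (1/2)^3.2578 ≈ 0.10454, i.e. 10.454%.

10.5%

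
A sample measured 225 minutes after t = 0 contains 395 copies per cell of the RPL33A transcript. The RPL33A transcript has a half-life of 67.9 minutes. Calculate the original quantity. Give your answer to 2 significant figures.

Number of half-lives elapsed: n = 225/67.9 ≈ 3.3137.
A₀ = A × 2^n = 395 × 2^3.3137 = 395 × 9.9431 ≈ 3927.5 copies per cell.

3900 copies per cell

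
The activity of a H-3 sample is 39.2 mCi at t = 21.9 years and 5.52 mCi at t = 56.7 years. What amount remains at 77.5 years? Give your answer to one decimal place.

Over Δt = 56.7 − 21.9 = 34.8 years, the level fell by a factor of 39.2/5.52 ≈ 7.1014.
n = log₂(7.1014) ≈ 2.8281 half-lives, so t½ = 34.8/2.8281 ≈ 12.305 years.
From t = 56.7 to t = 77.5: 5.52 × (1/2)^((77.5−56.7)/12.305) ≈ 1.7104 mCi.

1.7 mCi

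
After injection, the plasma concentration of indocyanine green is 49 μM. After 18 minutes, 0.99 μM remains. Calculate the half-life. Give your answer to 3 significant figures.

A/A₀ = 0.99/49 ≈ 0.020204.
n = log₂(49.495) ≈ 5.6292 half-lives elapsed in 18 minutes.
t½ = 18/5.6292 ≈ 3.1976 minutes.

3.20 minutes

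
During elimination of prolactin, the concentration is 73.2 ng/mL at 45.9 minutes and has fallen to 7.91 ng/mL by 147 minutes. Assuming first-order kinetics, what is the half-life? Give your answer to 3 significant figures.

31.5 minutes

Over Δt = 147 − 45.9 = 101.1 minutes, the level fell by a factor of 73.2/7.91 ≈ 9.2541.
n = log₂(9.2541) ≈ 3.2101 half-lives, so t½ = 101.1/3.2101 ≈ 31.494 minutes.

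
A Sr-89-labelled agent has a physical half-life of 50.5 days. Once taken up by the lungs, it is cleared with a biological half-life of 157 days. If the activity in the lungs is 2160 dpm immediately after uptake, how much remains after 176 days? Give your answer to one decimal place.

88.7 dpm

1/t_eff = 1/t_phys + 1/t_biol = 1/50.5 + 1/157 = 0.026171 per day.
t_eff = 50.5 × 157 / (50.5 + 157) ≈ 38.21 days.
Remaining = 2160 × (1/2)^(176/38.21) = 2160 × (1/2)^4.6062 ≈ 88.687 dpm.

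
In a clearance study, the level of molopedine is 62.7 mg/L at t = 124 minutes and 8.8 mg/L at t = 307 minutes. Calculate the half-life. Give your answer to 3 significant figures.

Over Δt = 307 − 124 = 183 minutes, the level fell by a factor of 62.7/8.8 ≈ 7.125.
n = log₂(7.125) ≈ 2.8329 half-lives, so t½ = 183/2.8329 ≈ 64.598 minutes.

64.6 minutes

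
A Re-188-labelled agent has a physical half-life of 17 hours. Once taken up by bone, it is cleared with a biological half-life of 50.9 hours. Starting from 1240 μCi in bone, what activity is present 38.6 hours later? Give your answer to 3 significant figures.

1/t_eff = 1/t_phys + 1/t_biol = 1/17 + 1/50.9 = 0.07847 per hour.
t_eff = 17 × 50.9 / (17 + 50.9) ≈ 12.744 hours.
Remaining = 1240 × (1/2)^(38.6/12.744) = 1240 × (1/2)^3.0289 ≈ 151.92 μCi.

152 μCi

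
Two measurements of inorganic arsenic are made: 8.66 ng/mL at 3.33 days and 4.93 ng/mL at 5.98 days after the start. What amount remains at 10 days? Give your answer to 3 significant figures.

Over Δt = 5.98 − 3.33 = 2.65 days, the level fell by a factor of 8.66/4.93 ≈ 1.7566.
n = log₂(1.7566) ≈ 0.81278 half-lives, so t½ = 2.65/0.81278 ≈ 3.2604 days.
From t = 5.98 to t = 10: 4.93 × (1/2)^((10−5.98)/3.2604) ≈ 2.0974 ng/mL.

2.10 ng/mL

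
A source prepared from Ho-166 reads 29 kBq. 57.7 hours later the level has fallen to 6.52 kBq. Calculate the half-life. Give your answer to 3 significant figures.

26.8 hours

A/A₀ = 6.52/29 ≈ 0.22483.
n = log₂(4.4479) ≈ 2.1531 half-lives elapsed in 57.7 hours.
t½ = 57.7/2.1531 ≈ 26.798 hours.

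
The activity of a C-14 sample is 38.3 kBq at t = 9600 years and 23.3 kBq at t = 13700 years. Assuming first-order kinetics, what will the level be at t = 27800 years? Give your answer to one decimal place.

Over Δt = 13700 − 9600 = 4100 years, the level fell by a factor of 38.3/23.3 ≈ 1.6438.
n = log₂(1.6438) ≈ 0.71701 half-lives, so t½ = 4100/0.71701 ≈ 5718.2 years.
From t = 13700 to t = 27800: 23.3 × (1/2)^((27800−13700)/5718.2) ≈ 4.2176 kBq.

4.2 kBq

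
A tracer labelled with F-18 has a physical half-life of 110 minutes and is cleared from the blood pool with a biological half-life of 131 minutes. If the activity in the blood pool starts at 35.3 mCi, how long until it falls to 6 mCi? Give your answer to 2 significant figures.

150 minutes

1/t_eff = 1/t_phys + 1/t_biol = 1/110 + 1/131 = 0.016724 per minute.
t_eff = 110 × 131 / (110 + 131) ≈ 59.793 minutes.
n = log₂(35.3/6) ≈ 2.5566; t = 2.5566 × 59.793 ≈ 152.87 minutes.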